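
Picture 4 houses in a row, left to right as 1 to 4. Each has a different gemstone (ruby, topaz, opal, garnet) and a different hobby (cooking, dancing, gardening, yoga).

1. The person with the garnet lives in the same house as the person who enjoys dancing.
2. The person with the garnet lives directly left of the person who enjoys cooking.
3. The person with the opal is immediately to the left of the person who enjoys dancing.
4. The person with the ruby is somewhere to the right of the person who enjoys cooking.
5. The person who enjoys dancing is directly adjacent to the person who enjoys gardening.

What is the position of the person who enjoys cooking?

3

From clue 2, the person with the garnet must be in house 2.
Clue 2 places the person who enjoys cooking in house 3.
From clue 4, the person with the ruby must be in house 4.
That leaves topaz as the gemstone for house 3.
So house 2 gets dancing for hobby.
From clue 5, the person who enjoys gardening must be in house 1.
So house 1 gets opal for gemstone.
The only hobby still possible for house 4 is yoga.
So: house 1 = opal/gardening, house 2 = garnet/dancing, house 3 = topaz/cooking, house 4 = ruby/yoga.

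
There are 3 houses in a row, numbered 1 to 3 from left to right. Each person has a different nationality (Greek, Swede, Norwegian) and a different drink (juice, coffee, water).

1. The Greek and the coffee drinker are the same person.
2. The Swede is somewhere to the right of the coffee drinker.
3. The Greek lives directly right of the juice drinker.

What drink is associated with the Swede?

water

So house 1 gets Norwegian for nationality.
So house 3 gets water for drink.
Clue 1: the Greek is in house 2.
Clue 1: the coffee drinker is in house 2.
Clue 2: the Swede is in house 3.
Clue 3: the juice drinker is in house 1.
So: house 1 = Norwegian/juice, house 2 = Greek/coffee, house 3 = Swede/water.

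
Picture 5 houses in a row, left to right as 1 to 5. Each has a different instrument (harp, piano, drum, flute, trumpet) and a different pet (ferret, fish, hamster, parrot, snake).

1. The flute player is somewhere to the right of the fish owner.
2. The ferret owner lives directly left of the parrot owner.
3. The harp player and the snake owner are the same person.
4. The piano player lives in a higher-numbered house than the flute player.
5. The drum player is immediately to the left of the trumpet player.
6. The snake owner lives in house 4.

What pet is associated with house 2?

ferret

Clue 6 places the snake owner in house 4.
By clue 3, the harp player is in house 4.
So house 1 gets drum for instrument.
The only pet still possible for house 5 is hamster.
From clue 5, the trumpet player must be in house 2.
House 5's instrument must be piano (nothing else left).
House 3's pet must be parrot (nothing else left).
By clue 2, the ferret owner is in house 2.
The only instrument still possible for house 3 is flute.
That leaves fish as the pet for house 1.
So: house 1 = drum/fish, house 2 = trumpet/ferret, house 3 = flute/parrot, house 4 = harp/snake, house 5 = piano/hamster.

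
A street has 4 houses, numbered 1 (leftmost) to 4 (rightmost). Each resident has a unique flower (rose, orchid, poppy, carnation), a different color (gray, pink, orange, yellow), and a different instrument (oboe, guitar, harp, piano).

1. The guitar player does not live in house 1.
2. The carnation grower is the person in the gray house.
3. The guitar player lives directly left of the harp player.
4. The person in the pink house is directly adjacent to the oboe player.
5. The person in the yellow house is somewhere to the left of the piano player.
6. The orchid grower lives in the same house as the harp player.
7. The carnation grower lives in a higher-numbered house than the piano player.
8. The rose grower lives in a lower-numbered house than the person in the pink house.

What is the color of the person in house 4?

That leaves oboe as the instrument for house 1.
The only instrument still possible for house 4 is harp.
Clue 3: the guitar player is in house 3.
Clue 4 places the person in the pink house in house 2.
The orchid grower is in house 4 (clue 6).
Clue 8: the rose grower is in house 1.
The only flower still possible for house 2 is poppy.
House 3's flower must be carnation (nothing else left).
House 1's color must be yellow (nothing else left).
So house 2 gets piano for instrument.
Clue 2: the person in the gray house is in house 3.
So house 4 gets orange for color.
So: house 1 = rose/yellow/oboe, house 2 = poppy/pink/piano, house 3 = carnation/gray/guitar, house 4 = orchid/orange/harp.

orange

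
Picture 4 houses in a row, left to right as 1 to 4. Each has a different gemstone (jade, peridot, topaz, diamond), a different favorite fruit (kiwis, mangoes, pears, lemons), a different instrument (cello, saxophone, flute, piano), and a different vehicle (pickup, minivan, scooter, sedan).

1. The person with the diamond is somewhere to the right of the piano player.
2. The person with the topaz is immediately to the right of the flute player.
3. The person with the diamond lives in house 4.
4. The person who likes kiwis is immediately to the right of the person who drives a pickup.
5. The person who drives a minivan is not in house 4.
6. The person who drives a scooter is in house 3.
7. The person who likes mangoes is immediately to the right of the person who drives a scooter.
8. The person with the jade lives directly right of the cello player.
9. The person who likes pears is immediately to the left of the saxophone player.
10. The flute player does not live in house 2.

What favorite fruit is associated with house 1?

lemons

Clue 3 places the person with the diamond in house 4.
Clue 6 places the person who drives a scooter in house 3.
Clue 7: the person who likes mangoes is in house 4.
That leaves peridot as the gemstone for house 1.
House 4's instrument must be saxophone (nothing else left).
That leaves sedan as the vehicle for house 4.
The person with the topaz is in house 2 (clue 2).
The flute player is in house 1 (clue 2).
The person who likes pears is in house 3 (clue 9).
The only gemstone still possible for house 3 is jade.
House 1's favorite fruit must be lemons (nothing else left).
So house 2 gets kiwis for favorite fruit.
The only instrument still possible for house 3 is piano.
Clue 4: the person who drives a pickup is in house 1.
House 2 instrument: only cello fits.
So house 2 gets minivan for vehicle.
So: house 1 = peridot/lemons/flute/pickup, house 2 = topaz/kiwis/cello/minivan, house 3 = jade/pears/piano/scooter, house 4 = diamond/mangoes/saxophone/sedan.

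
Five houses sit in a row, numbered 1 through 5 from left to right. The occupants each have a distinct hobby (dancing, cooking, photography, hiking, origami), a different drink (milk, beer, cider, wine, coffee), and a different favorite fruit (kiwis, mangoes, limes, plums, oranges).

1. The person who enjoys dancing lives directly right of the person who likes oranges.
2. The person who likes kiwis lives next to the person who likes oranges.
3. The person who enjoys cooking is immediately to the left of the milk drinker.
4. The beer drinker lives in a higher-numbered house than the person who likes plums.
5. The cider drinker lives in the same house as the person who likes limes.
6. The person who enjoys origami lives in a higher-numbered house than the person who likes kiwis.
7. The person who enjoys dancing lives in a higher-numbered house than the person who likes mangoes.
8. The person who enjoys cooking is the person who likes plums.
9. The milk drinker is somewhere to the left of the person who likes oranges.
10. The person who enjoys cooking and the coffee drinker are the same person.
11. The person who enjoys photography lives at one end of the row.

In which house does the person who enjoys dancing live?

That leaves limes as the favorite fruit for house 5.
Clue 5: the cider drinker is in house 5.
The person who enjoys cooking is narrowed to house 1 or 2; consider each.
Placing it in house 1 leads to a contradiction, so it's in house 2.
The milk drinker is in house 3 (clue 3).
By clue 8, the person who likes plums is in house 2.
From clue 9, the person who likes oranges must be in house 4.
Clue 10: the coffee drinker is in house 2.
House 1's drink must be wine (nothing else left).
House 4 drink: only beer fits.
So house 1 gets mangoes for favorite fruit.
So house 3 gets kiwis for favorite fruit.
Clue 1: the person who enjoys dancing is in house 5.
House 1's hobby must be photography (nothing else left).
House 3 hobby: only hiking fits.
That leaves origami as the hobby for house 4.
So: house 1 = photography/wine/mangoes, house 2 = cooking/coffee/plums, house 3 = hiking/milk/kiwis, house 4 = origami/beer/oranges, house 5 = dancing/cider/limes.

5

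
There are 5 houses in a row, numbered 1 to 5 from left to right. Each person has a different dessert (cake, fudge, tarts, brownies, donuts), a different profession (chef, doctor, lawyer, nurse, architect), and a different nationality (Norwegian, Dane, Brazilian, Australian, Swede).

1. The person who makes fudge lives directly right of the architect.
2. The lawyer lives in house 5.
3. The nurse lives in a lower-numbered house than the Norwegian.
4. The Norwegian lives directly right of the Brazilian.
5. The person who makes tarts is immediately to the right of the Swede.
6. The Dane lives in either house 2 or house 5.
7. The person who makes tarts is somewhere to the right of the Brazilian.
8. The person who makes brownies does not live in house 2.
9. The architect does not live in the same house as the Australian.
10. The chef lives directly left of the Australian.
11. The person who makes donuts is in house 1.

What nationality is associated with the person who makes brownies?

Dane

The lawyer is in house 5 (clue 2).
Clue 11 places the person who makes donuts in house 1.
The Dane is narrowed to house 2 or 5; consider each.
Placing it in house 2 leads to a contradiction, so it's in house 5.
The person who makes brownies is narrowed to house 3 or 4 or 5; consider each.
Placing it in house 3 and house 4 leads to a contradiction, so it's in house 5.
House 4 profession: only doctor fits.
The person who makes cake is narrowed to house 2 or 3 or 4; consider each.
Placing it in house 3 and house 4 leads to a contradiction, so it's in house 2.
So house 1 gets Brazilian for nationality.
By clue 4, the Norwegian is in house 2.
So house 3 gets Swede for nationality.
The only nationality still possible for house 4 is Australian.
Clue 3: the nurse is in house 1.
Clue 5: the person who makes tarts is in house 4.
The chef is in house 3 (clue 10).
That leaves fudge as the dessert for house 3.
House 2's profession must be architect (nothing else left).
So: house 1 = donuts/nurse/Brazilian, house 2 = cake/architect/Norwegian, house 3 = fudge/chef/Swede, house 4 = tarts/doctor/Australian, house 5 = brownies/lawyer/Dane.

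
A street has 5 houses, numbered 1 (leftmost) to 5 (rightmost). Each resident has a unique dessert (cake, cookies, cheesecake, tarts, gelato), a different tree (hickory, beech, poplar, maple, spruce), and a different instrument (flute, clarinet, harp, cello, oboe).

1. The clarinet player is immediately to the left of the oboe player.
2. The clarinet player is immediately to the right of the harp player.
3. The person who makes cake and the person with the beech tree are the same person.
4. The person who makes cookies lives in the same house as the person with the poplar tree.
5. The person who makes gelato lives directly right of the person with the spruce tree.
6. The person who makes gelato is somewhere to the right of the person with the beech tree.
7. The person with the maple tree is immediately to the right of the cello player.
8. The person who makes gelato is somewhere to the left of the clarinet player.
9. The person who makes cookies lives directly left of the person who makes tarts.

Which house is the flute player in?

The person who makes cake is narrowed to house 1 or 2; consider each.
Placing it in house 2 leads to a contradiction, so it's in house 1.
By clue 3, the person with the beech tree is in house 1.
House 2's tree must be spruce (nothing else left).
The person who makes gelato is in house 3 (clue 5).
The clarinet player is in house 4 (clue 8).
The only dessert still possible for house 2 is cheesecake.
House 5 dessert: only tarts fits.
That leaves flute as the instrument for house 1.
So house 5 gets oboe for instrument.
Clue 2: the harp player is in house 3.
The person with the poplar tree is in house 4 (clue 4).
That leaves cookies as the dessert for house 4.
So house 3 gets maple for tree.
The only tree still possible for house 5 is hickory.
So house 2 gets cello for instrument.
So: house 1 = cake/beech/flute, house 2 = cheesecake/spruce/cello, house 3 = gelato/maple/harp, house 4 = cookies/poplar/clarinet, house 5 = tarts/hickory/oboe.

1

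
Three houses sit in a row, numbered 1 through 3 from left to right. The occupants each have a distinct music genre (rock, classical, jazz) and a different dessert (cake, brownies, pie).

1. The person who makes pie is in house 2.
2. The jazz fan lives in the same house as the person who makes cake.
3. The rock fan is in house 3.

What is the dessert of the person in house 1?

cake

From clue 1, the person who makes pie must be in house 2.
The rock fan is in house 3 (clue 3).
Clue 2 places the jazz fan in house 1.
Clue 2 places the person who makes cake in house 1.
That leaves classical as the music genre for house 2.
That leaves brownies as the dessert for house 3.
So: house 1 = jazz/cake, house 2 = classical/pie, house 3 = rock/brownies.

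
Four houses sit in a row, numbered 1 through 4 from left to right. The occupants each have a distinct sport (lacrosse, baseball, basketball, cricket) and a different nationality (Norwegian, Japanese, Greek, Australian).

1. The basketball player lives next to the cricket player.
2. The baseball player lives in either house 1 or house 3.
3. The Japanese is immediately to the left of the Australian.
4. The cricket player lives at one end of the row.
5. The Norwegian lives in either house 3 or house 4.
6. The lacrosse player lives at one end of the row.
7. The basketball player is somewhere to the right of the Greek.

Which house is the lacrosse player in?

House 2 sport: only basketball fits.
So house 3 gets baseball for sport.
By clue 1, the cricket player is in house 1.
Clue 7: the Greek is in house 1.
That leaves lacrosse as the sport for house 4.
The only nationality still possible for house 2 is Japanese.
From clue 3, the Australian must be in house 3.
So house 4 gets Norwegian for nationality.
So: house 1 = cricket/Greek, house 2 = basketball/Japanese, house 3 = baseball/Australian, house 4 = lacrosse/Norwegian.

4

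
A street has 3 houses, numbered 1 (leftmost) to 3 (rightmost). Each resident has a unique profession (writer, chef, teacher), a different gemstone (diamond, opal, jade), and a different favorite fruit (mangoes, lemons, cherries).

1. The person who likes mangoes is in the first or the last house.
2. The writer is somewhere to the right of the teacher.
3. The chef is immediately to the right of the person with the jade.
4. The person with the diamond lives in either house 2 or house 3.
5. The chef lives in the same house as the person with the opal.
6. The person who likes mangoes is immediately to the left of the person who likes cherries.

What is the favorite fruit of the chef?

cherries

From clue 6, the person who likes mangoes must be in house 1.
The person who likes cherries is in house 2 (clue 6).
House 1's profession must be teacher (nothing else left).
So house 1 gets jade for gemstone.
That leaves lemons as the favorite fruit for house 3.
Clue 3: the chef is in house 2.
By clue 5, the person with the opal is in house 2.
So house 3 gets writer for profession.
House 3's gemstone must be diamond (nothing else left).
So: house 1 = teacher/jade/mangoes, house 2 = chef/opal/cherries, house 3 = writer/diamond/lemons.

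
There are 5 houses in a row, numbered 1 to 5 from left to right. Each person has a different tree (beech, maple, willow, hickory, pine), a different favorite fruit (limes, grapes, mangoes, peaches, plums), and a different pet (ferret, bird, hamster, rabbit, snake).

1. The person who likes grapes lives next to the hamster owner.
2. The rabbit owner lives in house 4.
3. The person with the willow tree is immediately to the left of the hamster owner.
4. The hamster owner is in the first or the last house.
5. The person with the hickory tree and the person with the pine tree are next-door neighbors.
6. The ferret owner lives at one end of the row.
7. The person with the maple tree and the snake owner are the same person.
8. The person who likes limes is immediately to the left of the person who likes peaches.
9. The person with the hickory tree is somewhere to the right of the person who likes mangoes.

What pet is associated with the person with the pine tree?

ferret

Clue 2 places the rabbit owner in house 4.
The hamster owner is in house 5 (clue 4).
Clue 1: the person who likes grapes is in house 4.
By clue 3, the person with the willow tree is in house 4.
So house 1 gets ferret for pet.
That leaves beech as the tree for house 5.
That leaves plums as the favorite fruit for house 5.
That leaves pine as the tree for house 1.
House 3's favorite fruit must be peaches (nothing else left).
Clue 5: the person with the hickory tree is in house 2.
From clue 8, the person who likes limes must be in house 2.
Clue 9 places the person who likes mangoes in house 1.
So house 3 gets maple for tree.
By clue 7, the snake owner is in house 3.
House 2 pet: only bird fits.
So: house 1 = pine/mangoes/ferret, house 2 = hickory/limes/bird, house 3 = maple/peaches/snake, house 4 = willow/grapes/rabbit, house 5 = beech/plums/hamster.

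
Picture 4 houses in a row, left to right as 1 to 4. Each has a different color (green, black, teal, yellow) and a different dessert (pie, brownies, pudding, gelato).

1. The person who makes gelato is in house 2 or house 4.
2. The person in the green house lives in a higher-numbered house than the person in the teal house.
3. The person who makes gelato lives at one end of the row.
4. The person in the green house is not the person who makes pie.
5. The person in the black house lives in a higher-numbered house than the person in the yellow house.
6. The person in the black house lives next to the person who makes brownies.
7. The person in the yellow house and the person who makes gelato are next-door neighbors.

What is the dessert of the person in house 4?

Clue 3: the person who makes gelato is in house 4.
From clue 7, the person in the yellow house must be in house 3.
So house 1 gets teal for color.
By clue 5, the person in the black house is in house 4.
The person who makes brownies is in house 3 (clue 6).
That leaves green as the color for house 2.
By clue 4, the person who makes pie is in house 1.
That leaves pudding as the dessert for house 2.
So: house 1 = teal/pie, house 2 = green/pudding, house 3 = yellow/brownies, house 4 = black/gelato.

gelato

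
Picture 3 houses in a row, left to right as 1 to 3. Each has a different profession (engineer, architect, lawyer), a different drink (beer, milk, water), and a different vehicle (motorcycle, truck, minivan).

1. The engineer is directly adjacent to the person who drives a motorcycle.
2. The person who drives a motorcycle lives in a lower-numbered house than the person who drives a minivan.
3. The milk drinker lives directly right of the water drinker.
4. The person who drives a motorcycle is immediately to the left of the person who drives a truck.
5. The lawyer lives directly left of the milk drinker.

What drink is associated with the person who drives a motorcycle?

water

House 1 vehicle: only motorcycle fits.
From clue 1, the engineer must be in house 2.
Clue 4 places the person who drives a truck in house 2.
So house 1 gets lawyer for profession.
House 3's profession must be architect (nothing else left).
House 3 vehicle: only minivan fits.
From clue 5, the milk drinker must be in house 2.
The only drink still possible for house 1 is water.
So house 3 gets beer for drink.
So: house 1 = lawyer/water/motorcycle, house 2 = engineer/milk/truck, house 3 = architect/beer/minivan.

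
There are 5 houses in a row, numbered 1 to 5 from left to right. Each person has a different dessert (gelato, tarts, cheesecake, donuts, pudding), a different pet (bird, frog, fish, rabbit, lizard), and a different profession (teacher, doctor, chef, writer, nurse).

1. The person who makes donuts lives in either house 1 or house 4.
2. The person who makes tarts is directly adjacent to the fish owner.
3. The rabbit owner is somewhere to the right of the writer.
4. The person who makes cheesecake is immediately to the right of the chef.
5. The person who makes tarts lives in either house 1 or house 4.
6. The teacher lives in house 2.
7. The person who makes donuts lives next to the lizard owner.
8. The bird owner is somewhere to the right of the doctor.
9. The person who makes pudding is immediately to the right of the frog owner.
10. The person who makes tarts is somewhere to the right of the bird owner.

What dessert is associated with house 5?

cheesecake

By clue 6, the teacher is in house 2.
Clue 10 places the person who makes tarts in house 4.
House 1's dessert must be donuts (nothing else left).
House 5 profession: only nurse fits.
By clue 7, the lizard owner is in house 2.
Clue 8: the doctor is in house 1.
House 1's pet must be frog (nothing else left).
House 4 pet: only rabbit fits.
So house 5 gets fish for pet.
So house 3 gets writer for profession.
So house 4 gets chef for profession.
Clue 4 places the person who makes cheesecake in house 5.
By clue 9, the person who makes pudding is in house 2.
House 3's dessert must be gelato (nothing else left).
House 3 pet: only bird fits.
So: house 1 = donuts/frog/doctor, house 2 = pudding/lizard/teacher, house 3 = gelato/bird/writer, house 4 = tarts/rabbit/chef, house 5 = cheesecake/fish/nurse.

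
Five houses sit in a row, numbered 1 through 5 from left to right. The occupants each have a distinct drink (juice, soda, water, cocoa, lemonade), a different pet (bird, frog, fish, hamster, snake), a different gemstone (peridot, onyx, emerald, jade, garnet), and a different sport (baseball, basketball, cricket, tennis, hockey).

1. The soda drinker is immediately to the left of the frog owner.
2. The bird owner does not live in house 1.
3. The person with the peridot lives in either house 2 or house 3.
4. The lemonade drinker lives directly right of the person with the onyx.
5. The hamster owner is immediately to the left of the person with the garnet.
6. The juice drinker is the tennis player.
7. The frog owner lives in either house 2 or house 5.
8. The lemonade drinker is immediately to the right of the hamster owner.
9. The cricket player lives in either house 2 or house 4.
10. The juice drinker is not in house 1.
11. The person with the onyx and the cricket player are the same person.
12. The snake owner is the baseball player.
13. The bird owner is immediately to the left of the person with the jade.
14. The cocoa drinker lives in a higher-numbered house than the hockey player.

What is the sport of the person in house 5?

basketball

The only gemstone still possible for house 1 is emerald.
The lemonade drinker is narrowed to house 3 or 5; consider each.
Placing it in house 3 leads to a contradiction, so it's in house 5.
From clue 4, the person with the onyx must be in house 4.
Clue 8 places the hamster owner in house 4.
Clue 11: the cricket player is in house 4.
The only gemstone still possible for house 2 is peridot.
From clue 5, the person with the garnet must be in house 5.
From clue 13, the bird owner must be in house 2.
Clue 13 places the person with the jade in house 3.
The only pet still possible for house 5 is frog.
By clue 1, the soda drinker is in house 4.
The only drink still possible for house 1 is water.
So house 5 gets basketball for sport.
The cocoa drinker is narrowed to house 2 or 3; consider each.
Placing it in house 2 leads to a contradiction, so it's in house 3.
House 2 drink: only juice fits.
Clue 6 places the tennis player in house 2.
The only sport still possible for house 1 is hockey.
House 3's sport must be baseball (nothing else left).
By clue 12, the snake owner is in house 3.
House 1's pet must be fish (nothing else left).
So: house 1 = water/fish/emerald/hockey, house 2 = juice/bird/peridot/tennis, house 3 = cocoa/snake/jade/baseball, house 4 = soda/hamster/onyx/cricket, house 5 = lemonade/frog/garnet/basketball.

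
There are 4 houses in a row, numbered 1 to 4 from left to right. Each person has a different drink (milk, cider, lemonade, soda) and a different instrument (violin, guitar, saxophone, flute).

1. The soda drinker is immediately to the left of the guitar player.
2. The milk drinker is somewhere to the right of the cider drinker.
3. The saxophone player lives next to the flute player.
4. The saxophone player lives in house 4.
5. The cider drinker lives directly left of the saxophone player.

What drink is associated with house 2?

lemonade

The saxophone player is in house 4 (clue 4).
By clue 5, the cider drinker is in house 3.
The milk drinker is in house 4 (clue 2).
By clue 3, the flute player is in house 3.
House 1 instrument: only violin fits.
That leaves guitar as the instrument for house 2.
By clue 1, the soda drinker is in house 1.
House 2's drink must be lemonade (nothing else left).
So: house 1 = soda/violin, house 2 = lemonade/guitar, house 3 = cider/flute, house 4 = milk/saxophone.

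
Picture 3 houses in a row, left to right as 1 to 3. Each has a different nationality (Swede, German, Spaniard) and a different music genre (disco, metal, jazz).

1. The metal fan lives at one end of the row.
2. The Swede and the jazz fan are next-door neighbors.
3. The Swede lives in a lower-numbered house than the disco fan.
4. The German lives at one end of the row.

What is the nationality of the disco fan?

The German is narrowed to house 1 or 3; consider each.
Placing it in house 1 leads to a contradiction, so it's in house 3.
The Spaniard is narrowed to house 1 or 2; consider each.
Placing it in house 1 leads to a contradiction, so it's in house 2.
The only nationality still possible for house 1 is Swede.
Clue 2: the jazz fan is in house 2.
House 1's music genre must be metal (nothing else left).
So house 3 gets disco for music genre.
So: house 1 = Swede/metal, house 2 = Spaniard/jazz, house 3 = German/disco.

German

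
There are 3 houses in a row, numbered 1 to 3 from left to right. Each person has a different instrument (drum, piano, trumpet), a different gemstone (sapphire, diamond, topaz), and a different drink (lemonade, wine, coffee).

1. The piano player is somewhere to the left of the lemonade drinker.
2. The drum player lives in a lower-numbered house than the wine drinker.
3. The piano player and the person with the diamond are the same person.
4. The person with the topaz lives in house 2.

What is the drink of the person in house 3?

Clue 4 places the person with the topaz in house 2.
House 3 instrument: only trumpet fits.
So house 3 gets sapphire for gemstone.
That leaves coffee as the drink for house 1.
By clue 3, the piano player is in house 1.
House 2's instrument must be drum (nothing else left).
House 1's gemstone must be diamond (nothing else left).
Clue 2 places the wine drinker in house 3.
So house 2 gets lemonade for drink.
So: house 1 = piano/diamond/coffee, house 2 = drum/topaz/lemonade, house 3 = trumpet/sapphire/wine.

wine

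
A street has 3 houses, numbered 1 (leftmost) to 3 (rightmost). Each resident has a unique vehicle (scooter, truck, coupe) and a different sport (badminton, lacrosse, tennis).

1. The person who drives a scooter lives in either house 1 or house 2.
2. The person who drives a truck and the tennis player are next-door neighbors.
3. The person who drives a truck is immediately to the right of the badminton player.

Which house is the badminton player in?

The person who drives a scooter is narrowed to house 1 or 2; consider each.
Placing it in house 2 leads to a contradiction, so it's in house 1.
The person who drives a coupe is narrowed to house 2 or 3; consider each.
Placing it in house 2 leads to a contradiction, so it's in house 3.
House 2's vehicle must be truck (nothing else left).
By clue 3, the badminton player is in house 1.
That leaves lacrosse as the sport for house 2.
So house 3 gets tennis for sport.
So: house 1 = scooter/badminton, house 2 = truck/lacrosse, house 3 = coupe/tennis.

1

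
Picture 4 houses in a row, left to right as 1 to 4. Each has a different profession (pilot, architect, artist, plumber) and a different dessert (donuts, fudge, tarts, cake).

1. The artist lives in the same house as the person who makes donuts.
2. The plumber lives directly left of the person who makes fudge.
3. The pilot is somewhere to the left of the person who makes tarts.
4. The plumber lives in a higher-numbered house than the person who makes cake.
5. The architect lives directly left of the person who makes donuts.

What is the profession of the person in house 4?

artist

House 4 profession: only artist fits.
House 1's dessert must be cake (nothing else left).
From clue 1, the person who makes donuts must be in house 4.
From clue 5, the architect must be in house 3.
House 1's profession must be pilot (nothing else left).
That leaves plumber as the profession for house 2.
That leaves tarts as the dessert for house 2.
House 3's dessert must be fudge (nothing else left).
So: house 1 = pilot/cake, house 2 = plumber/tarts, house 3 = architect/fudge, house 4 = artist/donuts.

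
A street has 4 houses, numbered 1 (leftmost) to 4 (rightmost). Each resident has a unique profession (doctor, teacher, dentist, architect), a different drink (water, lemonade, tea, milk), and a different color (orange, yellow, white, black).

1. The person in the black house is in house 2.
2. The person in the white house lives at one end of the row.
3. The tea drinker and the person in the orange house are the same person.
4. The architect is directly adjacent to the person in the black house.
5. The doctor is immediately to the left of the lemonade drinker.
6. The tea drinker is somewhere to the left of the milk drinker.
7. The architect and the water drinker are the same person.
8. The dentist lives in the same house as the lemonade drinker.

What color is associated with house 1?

orange

From clue 1, the person in the black house must be in house 2.
The architect is narrowed to house 1 or 3; consider each.
Placing it in house 1 leads to a contradiction, so it's in house 3.
From clue 7, the water drinker must be in house 3.
So house 1 gets tea for drink.
From clue 3, the person in the orange house must be in house 1.
From clue 5, the doctor must be in house 1.
Clue 5 places the lemonade drinker in house 2.
From clue 8, the dentist must be in house 2.
House 4's profession must be teacher (nothing else left).
That leaves milk as the drink for house 4.
The only color still possible for house 3 is yellow.
So house 4 gets white for color.
So: house 1 = doctor/tea/orange, house 2 = dentist/lemonade/black, house 3 = architect/water/yellow, house 4 = teacher/milk/white.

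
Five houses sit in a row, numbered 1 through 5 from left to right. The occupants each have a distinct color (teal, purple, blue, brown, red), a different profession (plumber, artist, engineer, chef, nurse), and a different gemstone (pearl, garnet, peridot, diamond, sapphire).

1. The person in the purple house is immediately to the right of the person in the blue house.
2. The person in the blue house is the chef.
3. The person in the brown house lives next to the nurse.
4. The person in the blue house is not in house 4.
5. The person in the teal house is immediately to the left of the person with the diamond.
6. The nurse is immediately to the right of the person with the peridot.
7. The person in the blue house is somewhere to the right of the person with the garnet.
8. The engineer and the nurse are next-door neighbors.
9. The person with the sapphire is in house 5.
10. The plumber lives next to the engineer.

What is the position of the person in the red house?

5

Clue 9 places the person with the sapphire in house 5.
The person in the blue house is narrowed to house 2 or 3; consider each.
Placing it in house 3 leads to a contradiction, so it's in house 2.
From clue 1, the person in the purple house must be in house 3.
From clue 2, the chef must be in house 2.
Clue 7: the person with the garnet is in house 1.
Clue 5 places the person with the diamond in house 2.
So house 1 gets teal for color.
House 1 profession: only artist fits.
The person in the brown house is narrowed to house 4 or 5; consider each.
Placing it in house 5 leads to a contradiction, so it's in house 4.
The nurse is in house 5 (clue 3).
Clue 6: the person with the peridot is in house 4.
The engineer is in house 4 (clue 8).
That leaves red as the color for house 5.
So house 3 gets plumber for profession.
So house 3 gets pearl for gemstone.
So: house 1 = teal/artist/garnet, house 2 = blue/chef/diamond, house 3 = purple/plumber/pearl, house 4 = brown/engineer/peridot, house 5 = red/nurse/sapphire.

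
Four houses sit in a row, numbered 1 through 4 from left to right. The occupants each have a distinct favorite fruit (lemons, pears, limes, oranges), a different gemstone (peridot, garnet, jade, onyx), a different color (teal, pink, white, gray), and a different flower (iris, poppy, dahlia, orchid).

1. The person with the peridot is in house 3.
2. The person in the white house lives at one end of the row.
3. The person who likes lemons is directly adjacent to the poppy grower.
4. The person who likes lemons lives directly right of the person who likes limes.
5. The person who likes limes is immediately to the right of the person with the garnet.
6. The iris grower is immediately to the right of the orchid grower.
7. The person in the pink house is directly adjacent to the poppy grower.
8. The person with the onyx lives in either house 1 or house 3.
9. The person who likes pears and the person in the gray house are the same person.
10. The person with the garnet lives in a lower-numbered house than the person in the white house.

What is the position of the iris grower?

2

Clue 1: the person with the peridot is in house 3.
Clue 10: the person in the white house is in house 4.
That leaves onyx as the gemstone for house 1.
House 4's gemstone must be jade (nothing else left).
Clue 5 places the person who likes limes in house 3.
The only gemstone still possible for house 2 is garnet.
Clue 3: the poppy grower is in house 3.
By clue 7, the person in the pink house is in house 2.
The only favorite fruit still possible for house 4 is lemons.
The only color still possible for house 1 is gray.
That leaves teal as the color for house 3.
From clue 6, the iris grower must be in house 2.
Clue 6 places the orchid grower in house 1.
Clue 9 places the person who likes pears in house 1.
House 2's favorite fruit must be oranges (nothing else left).
The only flower still possible for house 4 is dahlia.
So: house 1 = pears/onyx/gray/orchid, house 2 = oranges/garnet/pink/iris, house 3 = limes/peridot/teal/poppy, house 4 = lemons/jade/white/dahlia.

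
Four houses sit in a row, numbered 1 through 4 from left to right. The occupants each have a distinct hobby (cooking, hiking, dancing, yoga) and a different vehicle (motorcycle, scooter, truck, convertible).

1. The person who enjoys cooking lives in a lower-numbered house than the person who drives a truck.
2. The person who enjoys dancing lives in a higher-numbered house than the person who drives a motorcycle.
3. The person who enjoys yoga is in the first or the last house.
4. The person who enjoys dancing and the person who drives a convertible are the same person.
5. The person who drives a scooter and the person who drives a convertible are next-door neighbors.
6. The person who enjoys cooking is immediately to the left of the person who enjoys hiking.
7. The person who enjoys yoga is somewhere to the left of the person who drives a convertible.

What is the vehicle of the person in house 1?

motorcycle

The person who enjoys yoga is in house 1 (clue 7).
The person who enjoys cooking is narrowed to house 2 or 3; consider each.
Placing it in house 2 leads to a contradiction, so it's in house 3.
From clue 1, the person who drives a truck must be in house 4.
The person who enjoys hiking is in house 4 (clue 6).
House 2's hobby must be dancing (nothing else left).
Clue 2 places the person who drives a motorcycle in house 1.
Clue 4: the person who drives a convertible is in house 2.
That leaves scooter as the vehicle for house 3.
So: house 1 = yoga/motorcycle, house 2 = dancing/convertible, house 3 = cooking/scooter, house 4 = hiking/truck.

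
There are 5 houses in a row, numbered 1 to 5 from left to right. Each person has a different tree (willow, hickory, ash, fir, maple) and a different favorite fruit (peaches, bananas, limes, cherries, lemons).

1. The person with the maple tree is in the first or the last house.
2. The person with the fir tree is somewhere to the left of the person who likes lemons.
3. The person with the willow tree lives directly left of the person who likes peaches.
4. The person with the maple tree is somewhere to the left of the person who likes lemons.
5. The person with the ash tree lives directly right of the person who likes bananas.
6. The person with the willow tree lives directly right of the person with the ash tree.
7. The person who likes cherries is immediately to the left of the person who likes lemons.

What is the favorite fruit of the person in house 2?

By clue 4, the person with the maple tree is in house 1.
That leaves hickory as the tree for house 5.
The person with the ash tree is narrowed to house 2 or 3; consider each.
Placing it in house 2 leads to a contradiction, so it's in house 3.
By clue 5, the person who likes bananas is in house 2.
Clue 6 places the person with the willow tree in house 4.
House 2 tree: only fir fits.
House 1's favorite fruit must be limes (nothing else left).
The person who likes peaches is in house 5 (clue 3).
The only favorite fruit still possible for house 3 is cherries.
The only favorite fruit still possible for house 4 is lemons.
So: house 1 = maple/limes, house 2 = fir/bananas, house 3 = ash/cherries, house 4 = willow/lemons, house 5 = hickory/peaches.

bananas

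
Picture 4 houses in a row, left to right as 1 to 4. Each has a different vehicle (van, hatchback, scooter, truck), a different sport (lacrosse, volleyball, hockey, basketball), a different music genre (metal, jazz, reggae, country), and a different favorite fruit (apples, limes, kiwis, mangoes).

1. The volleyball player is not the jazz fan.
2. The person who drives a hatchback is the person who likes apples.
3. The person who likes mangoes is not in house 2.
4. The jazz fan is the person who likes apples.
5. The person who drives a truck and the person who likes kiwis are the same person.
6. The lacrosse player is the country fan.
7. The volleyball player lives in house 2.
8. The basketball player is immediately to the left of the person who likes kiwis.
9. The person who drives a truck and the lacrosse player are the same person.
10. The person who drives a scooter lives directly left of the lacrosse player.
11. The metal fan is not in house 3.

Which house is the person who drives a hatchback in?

Clue 7 places the volleyball player in house 2.
The person who drives a truck is in house 4 (clue 5).
From clue 5, the person who likes kiwis must be in house 4.
By clue 8, the basketball player is in house 3.
The lacrosse player is in house 4 (clue 9).
By clue 10, the person who drives a scooter is in house 3.
House 2 vehicle: only van fits.
House 1's sport must be hockey (nothing else left).
House 2 favorite fruit: only limes fits.
Clue 2: the person who likes apples is in house 1.
Clue 4: the jazz fan is in house 1.
Clue 6: the country fan is in house 4.
House 1's vehicle must be hatchback (nothing else left).
House 3 music genre: only reggae fits.
That leaves mangoes as the favorite fruit for house 3.
House 2 music genre: only metal fits.
So: house 1 = hatchback/hockey/jazz/apples, house 2 = van/volleyball/metal/limes, house 3 = scooter/basketball/reggae/mangoes, house 4 = truck/lacrosse/country/kiwis.

1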